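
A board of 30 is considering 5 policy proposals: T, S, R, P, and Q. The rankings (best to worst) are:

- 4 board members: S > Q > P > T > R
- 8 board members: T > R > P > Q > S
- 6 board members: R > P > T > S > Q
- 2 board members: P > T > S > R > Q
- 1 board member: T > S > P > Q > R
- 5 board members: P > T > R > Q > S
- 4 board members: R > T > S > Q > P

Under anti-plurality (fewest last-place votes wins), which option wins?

T

Last-place votes: T 0, S 13, R 5, P 4, Q 8.
T is ranked last by the fewest voters, so T wins.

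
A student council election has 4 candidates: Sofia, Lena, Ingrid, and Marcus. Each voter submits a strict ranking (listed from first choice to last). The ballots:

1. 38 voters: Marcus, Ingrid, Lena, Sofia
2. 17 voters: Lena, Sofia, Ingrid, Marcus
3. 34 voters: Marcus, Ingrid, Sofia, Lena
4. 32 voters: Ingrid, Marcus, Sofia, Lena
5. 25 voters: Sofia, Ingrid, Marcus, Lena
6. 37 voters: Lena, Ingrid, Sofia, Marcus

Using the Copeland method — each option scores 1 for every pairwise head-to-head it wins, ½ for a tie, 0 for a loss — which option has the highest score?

Ingrid

Sofia: loses to Lena, Ingrid, and Marcus → score 0.
Lena: beats Sofia; loses to Ingrid and Marcus → score 1.
Ingrid: beats Sofia, Lena, and Marcus → score 3.
Marcus: beats Sofia and Lena; loses to Ingrid → score 2.
Ingrid has the best pairwise record.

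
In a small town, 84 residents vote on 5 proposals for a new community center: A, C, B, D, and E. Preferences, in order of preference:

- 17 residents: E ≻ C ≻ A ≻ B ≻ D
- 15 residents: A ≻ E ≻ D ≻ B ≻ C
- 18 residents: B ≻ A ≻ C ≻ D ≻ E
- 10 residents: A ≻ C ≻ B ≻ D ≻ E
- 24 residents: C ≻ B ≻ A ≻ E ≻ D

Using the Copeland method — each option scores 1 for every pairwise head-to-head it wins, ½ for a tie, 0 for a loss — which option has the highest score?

A: beats C, D, and E; ties B → score 3.5.
C: beats B, D, and E; loses to A → score 3.
B: beats D and E; ties A; loses to C → score 2.5.
D: loses to A, C, B, and E → score 0.
E: beats D; loses to A, C, and B → score 1.
A has the best pairwise record.

A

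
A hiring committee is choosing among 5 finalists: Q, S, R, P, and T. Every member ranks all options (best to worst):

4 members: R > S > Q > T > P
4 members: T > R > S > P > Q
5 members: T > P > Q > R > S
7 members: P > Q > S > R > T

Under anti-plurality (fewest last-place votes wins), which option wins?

Last-place votes: Q 4, S 5, R 0, P 4, T 7.
R is ranked last by the fewest voters, so R wins.

R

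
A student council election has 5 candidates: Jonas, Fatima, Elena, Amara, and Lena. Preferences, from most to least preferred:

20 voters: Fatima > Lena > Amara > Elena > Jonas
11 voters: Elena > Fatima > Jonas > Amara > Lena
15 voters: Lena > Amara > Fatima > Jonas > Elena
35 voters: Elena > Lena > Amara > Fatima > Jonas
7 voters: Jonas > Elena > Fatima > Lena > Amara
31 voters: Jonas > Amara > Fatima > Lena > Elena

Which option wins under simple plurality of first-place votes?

Elena

First-place votes: Jonas 38, Fatima 20, Elena 46, Amara 0, Lena 15.
Elena has the most first-place votes.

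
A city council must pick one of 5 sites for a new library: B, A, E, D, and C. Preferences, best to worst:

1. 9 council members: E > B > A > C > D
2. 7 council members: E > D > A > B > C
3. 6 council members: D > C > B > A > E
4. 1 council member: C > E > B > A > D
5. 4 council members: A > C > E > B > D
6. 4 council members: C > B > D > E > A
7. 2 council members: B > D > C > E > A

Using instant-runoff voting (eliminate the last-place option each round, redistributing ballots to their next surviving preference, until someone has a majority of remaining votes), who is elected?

C

Round 1: B 2, A 4, E 16, D 6, C 5. Eliminate B.
Round 2: A 4, E 16, D 8, C 5. Eliminate A.
Round 3: E 16, D 8, C 9. Eliminate D.
Round 4: E 16, C 17. C has a majority.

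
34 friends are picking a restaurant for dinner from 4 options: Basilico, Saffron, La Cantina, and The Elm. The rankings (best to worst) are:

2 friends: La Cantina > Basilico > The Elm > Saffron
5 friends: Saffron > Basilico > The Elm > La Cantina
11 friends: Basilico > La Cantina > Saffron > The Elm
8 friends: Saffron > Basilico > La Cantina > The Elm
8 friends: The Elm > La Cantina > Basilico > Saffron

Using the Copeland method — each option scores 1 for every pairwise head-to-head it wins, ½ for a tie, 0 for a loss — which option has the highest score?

Basilico: beats Saffron, La Cantina, and The Elm → score 3.
Saffron: beats The Elm; loses to Basilico and La Cantina → score 1.
La Cantina: beats Saffron and The Elm; loses to Basilico → score 2.
The Elm: loses to Basilico, Saffron, and La Cantina → score 0.
Basilico has the best pairwise record.

Basilico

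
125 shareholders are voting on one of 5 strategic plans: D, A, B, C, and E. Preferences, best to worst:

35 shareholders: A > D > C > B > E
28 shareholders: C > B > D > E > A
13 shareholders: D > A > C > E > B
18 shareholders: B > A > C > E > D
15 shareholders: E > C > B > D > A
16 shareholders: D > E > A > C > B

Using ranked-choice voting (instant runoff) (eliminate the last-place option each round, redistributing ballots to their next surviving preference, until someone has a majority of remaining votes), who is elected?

Round 1: D 29, A 35, B 18, C 28, E 15. Eliminate E.
Round 2: D 29, A 35, B 18, C 43. Eliminate B.
Round 3: D 29, A 53, C 43. Eliminate D.
Round 4: A 82, C 43. A has a majority.

A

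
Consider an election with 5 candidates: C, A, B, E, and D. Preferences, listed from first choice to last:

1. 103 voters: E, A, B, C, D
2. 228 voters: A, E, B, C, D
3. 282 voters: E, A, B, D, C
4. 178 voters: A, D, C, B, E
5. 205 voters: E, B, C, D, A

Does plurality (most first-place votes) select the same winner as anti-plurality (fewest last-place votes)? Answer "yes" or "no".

no

Plurality — first-place votes: C 0, A 406, B 0, E 590, D 0. Winner: E.
Anti-plurality — last-place votes: C 282, A 205, B 0, E 178, D 331. Winner: B.
The two methods disagree.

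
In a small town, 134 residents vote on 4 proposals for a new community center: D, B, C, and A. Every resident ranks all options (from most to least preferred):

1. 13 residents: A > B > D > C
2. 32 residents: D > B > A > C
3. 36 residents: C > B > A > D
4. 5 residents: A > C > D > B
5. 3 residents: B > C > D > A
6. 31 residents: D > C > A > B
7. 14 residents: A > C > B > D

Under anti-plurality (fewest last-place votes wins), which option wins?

Last-place votes: D 50, B 36, C 45, A 3.
A is ranked last by the fewest voters, so A wins.

A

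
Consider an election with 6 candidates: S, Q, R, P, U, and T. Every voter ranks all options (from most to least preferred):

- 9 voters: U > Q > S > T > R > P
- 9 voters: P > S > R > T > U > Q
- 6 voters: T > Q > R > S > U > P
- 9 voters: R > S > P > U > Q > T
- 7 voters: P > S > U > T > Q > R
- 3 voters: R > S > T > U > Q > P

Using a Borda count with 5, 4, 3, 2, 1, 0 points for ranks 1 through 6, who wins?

S

S: 9·3 + 9·4 + 6·2 + 9·4 + 7·4 + 3·4 = 151
Q: 9·4 + 9·0 + 6·4 + 9·1 + 7·1 + 3·1 = 79
R: 9·1 + 9·3 + 6·3 + 9·5 + 7·0 + 3·5 = 114
P: 9·0 + 9·5 + 6·0 + 9·3 + 7·5 + 3·0 = 107
U: 9·5 + 9·1 + 6·1 + 9·2 + 7·3 + 3·2 = 105
T: 9·2 + 9·2 + 6·5 + 9·0 + 7·2 + 3·3 = 89
S has the highest Borda score (151).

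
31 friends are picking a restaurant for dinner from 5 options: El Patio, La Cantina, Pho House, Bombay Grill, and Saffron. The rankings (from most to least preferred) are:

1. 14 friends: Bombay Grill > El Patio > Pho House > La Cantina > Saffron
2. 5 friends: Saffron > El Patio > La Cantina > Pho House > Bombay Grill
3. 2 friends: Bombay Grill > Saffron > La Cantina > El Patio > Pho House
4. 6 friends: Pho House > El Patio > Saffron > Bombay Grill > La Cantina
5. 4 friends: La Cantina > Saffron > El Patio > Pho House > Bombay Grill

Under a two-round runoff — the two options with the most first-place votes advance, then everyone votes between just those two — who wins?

Round 1 first-place votes: El Patio 0, La Cantina 4, Pho House 6, Bombay Grill 16, Saffron 5.
Bombay Grill and Pho House advance.
Runoff: Bombay Grill is preferred to Pho House by 16 voters; Pho House by 15.
Bombay Grill wins the runoff.

Bombay Grill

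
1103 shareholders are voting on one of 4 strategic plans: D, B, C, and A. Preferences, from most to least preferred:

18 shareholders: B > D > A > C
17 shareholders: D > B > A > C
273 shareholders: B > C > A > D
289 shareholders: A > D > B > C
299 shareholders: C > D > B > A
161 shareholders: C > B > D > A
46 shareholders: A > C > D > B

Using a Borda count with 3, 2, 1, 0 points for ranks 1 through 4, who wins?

D: 18·2 + 17·3 + 273·0 + 289·2 + 299·2 + 161·1 + 46·1 = 1470
B: 18·3 + 17·2 + 273·3 + 289·1 + 299·1 + 161·2 + 46·0 = 1817
C: 18·0 + 17·0 + 273·2 + 289·0 + 299·3 + 161·3 + 46·2 = 2018
A: 18·1 + 17·1 + 273·1 + 289·3 + 299·0 + 161·0 + 46·3 = 1313
C has the highest Borda score (2018).

C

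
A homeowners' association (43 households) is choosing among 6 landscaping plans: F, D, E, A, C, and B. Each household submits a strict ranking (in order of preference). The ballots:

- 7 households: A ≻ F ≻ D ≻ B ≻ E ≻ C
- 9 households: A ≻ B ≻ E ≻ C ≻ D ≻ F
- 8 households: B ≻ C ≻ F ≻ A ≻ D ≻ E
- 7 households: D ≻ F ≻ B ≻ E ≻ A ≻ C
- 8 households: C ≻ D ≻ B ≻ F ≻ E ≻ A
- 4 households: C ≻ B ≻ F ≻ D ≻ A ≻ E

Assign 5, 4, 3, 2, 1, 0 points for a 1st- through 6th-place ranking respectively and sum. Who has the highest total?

B

F: 7·4 + 9·0 + 8·3 + 7·4 + 8·2 + 4·3 = 108
D: 7·3 + 9·1 + 8·1 + 7·5 + 8·4 + 4·2 = 113
E: 7·1 + 9·3 + 8·0 + 7·2 + 8·1 + 4·0 = 56
A: 7·5 + 9·5 + 8·2 + 7·1 + 8·0 + 4·1 = 107
C: 7·0 + 9·2 + 8·4 + 7·0 + 8·5 + 4·5 = 110
B: 7·2 + 9·4 + 8·5 + 7·3 + 8·3 + 4·4 = 151
B has the highest Borda score (151).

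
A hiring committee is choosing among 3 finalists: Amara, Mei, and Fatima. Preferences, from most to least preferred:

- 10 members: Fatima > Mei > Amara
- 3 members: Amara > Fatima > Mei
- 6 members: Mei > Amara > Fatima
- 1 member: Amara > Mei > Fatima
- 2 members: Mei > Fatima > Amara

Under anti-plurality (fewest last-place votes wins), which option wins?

Last-place votes: Amara 12, Mei 3, Fatima 7.
Mei is ranked last by the fewest voters, so Mei wins.

Mei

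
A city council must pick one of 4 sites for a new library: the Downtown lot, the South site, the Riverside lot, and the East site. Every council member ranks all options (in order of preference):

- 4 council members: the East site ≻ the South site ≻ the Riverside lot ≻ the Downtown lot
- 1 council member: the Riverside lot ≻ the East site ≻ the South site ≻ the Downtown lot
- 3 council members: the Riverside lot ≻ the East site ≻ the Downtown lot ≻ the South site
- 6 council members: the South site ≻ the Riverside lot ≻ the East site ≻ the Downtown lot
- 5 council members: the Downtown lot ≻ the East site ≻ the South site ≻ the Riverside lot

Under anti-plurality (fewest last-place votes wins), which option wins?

the East site

Last-place votes: the Downtown lot 11, the South site 3, the Riverside lot 5, the East site 0.
the East site is ranked last by the fewest voters, so the East site wins.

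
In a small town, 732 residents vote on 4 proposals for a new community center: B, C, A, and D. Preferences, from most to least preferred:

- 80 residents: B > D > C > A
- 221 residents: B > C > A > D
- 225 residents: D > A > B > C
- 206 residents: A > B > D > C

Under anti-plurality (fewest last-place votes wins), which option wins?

Last-place votes: B 0, C 431, A 80, D 221.
B is ranked last by the fewest voters, so B wins.

B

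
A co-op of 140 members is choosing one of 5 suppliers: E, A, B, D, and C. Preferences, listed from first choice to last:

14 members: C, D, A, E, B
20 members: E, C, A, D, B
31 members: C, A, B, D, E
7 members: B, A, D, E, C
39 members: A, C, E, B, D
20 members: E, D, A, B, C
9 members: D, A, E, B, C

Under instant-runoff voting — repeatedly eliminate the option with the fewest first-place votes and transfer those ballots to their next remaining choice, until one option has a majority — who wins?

A

Round 1: E 40, A 39, B 7, D 9, C 45. Eliminate B.
Round 2: E 40, A 46, D 9, C 45. Eliminate D.
Round 3: E 40, A 55, C 45. Eliminate E.
Round 4: A 75, C 65. A has a majority.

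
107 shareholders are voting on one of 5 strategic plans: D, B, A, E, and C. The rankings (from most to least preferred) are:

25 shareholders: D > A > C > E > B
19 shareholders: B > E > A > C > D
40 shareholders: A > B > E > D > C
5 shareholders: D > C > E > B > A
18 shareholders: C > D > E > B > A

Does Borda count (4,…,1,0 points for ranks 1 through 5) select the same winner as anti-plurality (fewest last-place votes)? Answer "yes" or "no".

no

Borda — scores: D 214, B 219, A 273, E 208, C 156. Winner: A.
Anti-plurality — last-place votes: D 19, B 25, A 23, E 0, C 40. Winner: E.
The two methods disagree.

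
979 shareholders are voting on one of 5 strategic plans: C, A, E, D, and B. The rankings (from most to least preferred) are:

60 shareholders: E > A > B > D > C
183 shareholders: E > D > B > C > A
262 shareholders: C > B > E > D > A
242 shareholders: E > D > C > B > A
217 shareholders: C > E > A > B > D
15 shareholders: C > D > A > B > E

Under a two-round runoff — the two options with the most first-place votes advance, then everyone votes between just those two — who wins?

C

Round 1 first-place votes: C 494, A 0, E 485, D 0, B 0.
C and E advance.
Runoff: C is preferred to E by 494 voters; E by 485.
C wins the runoff.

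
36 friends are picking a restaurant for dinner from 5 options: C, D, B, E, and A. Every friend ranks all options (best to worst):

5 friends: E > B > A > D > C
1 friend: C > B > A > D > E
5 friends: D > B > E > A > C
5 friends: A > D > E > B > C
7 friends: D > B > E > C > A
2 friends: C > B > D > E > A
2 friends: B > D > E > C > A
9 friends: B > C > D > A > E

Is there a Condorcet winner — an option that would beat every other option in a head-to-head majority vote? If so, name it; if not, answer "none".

B

B vs C: 33–3 for B.
B vs D: 19–17 for B.
B vs E: 26–10 for B.
B vs A: 31–5 for B.
B beats every other option head-to-head.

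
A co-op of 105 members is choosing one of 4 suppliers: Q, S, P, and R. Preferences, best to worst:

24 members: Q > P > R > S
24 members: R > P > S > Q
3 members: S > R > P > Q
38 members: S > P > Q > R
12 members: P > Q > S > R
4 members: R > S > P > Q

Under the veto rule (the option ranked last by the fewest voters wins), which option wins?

P

Last-place votes: Q 31, S 24, P 0, R 50.
P is ranked last by the fewest voters, so P wins.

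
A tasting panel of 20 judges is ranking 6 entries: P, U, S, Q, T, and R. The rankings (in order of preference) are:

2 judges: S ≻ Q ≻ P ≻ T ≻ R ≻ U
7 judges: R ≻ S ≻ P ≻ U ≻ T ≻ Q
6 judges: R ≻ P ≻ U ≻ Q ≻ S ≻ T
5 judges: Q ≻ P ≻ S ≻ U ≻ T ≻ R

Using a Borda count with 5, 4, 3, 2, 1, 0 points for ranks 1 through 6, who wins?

P

P: 2·3 + 7·3 + 6·4 + 5·4 = 71
U: 2·0 + 7·2 + 6·3 + 5·2 = 42
S: 2·5 + 7·4 + 6·1 + 5·3 = 59
Q: 2·4 + 7·0 + 6·2 + 5·5 = 45
T: 2·2 + 7·1 + 6·0 + 5·1 = 16
R: 2·1 + 7·5 + 6·5 + 5·0 = 67
P has the highest Borda score (71).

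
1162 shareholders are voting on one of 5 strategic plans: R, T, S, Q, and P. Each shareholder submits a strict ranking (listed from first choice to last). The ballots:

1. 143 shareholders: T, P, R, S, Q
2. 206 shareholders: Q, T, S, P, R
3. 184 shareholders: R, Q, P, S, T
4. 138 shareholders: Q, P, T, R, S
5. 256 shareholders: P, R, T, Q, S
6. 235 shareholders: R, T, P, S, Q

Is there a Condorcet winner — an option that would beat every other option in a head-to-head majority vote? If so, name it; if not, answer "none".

Checking pairwise contests:
P beats R 743–419.
R beats T 675–487.
R beats S 956–206.
R beats Q 818–344.
T beats P 584–578.
Every option loses at least one head-to-head, so there is no Condorcet winner.

none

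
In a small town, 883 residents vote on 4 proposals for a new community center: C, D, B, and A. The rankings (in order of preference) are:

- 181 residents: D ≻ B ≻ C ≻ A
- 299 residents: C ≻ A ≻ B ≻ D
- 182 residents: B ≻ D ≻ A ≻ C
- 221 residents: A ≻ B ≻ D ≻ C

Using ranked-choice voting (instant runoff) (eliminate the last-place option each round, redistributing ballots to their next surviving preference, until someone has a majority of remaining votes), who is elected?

B

Round 1: C 299, D 181, B 182, A 221. Eliminate D.
Round 2: C 299, B 363, A 221. Eliminate A.
Round 3: C 299, B 584. B has a majority.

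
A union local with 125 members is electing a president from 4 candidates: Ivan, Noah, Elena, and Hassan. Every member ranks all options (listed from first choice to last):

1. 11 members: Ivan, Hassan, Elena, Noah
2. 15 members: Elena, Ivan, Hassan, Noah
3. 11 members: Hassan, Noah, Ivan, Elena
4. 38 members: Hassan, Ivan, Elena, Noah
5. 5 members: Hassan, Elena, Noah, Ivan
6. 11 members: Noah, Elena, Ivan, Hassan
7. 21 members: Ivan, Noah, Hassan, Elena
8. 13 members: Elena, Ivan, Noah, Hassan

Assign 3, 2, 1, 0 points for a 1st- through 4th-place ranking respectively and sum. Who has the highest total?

Ivan

Ivan: 11·3 + 15·2 + 11·1 + 38·2 + 5·0 + 11·1 + 21·3 + 13·2 = 250
Noah: 11·0 + 15·0 + 11·2 + 38·0 + 5·1 + 11·3 + 21·2 + 13·1 = 115
Elena: 11·1 + 15·3 + 11·0 + 38·1 + 5·2 + 11·2 + 21·0 + 13·3 = 165
Hassan: 11·2 + 15·1 + 11·3 + 38·3 + 5·3 + 11·0 + 21·1 + 13·0 = 220
Ivan has the highest Borda score (250).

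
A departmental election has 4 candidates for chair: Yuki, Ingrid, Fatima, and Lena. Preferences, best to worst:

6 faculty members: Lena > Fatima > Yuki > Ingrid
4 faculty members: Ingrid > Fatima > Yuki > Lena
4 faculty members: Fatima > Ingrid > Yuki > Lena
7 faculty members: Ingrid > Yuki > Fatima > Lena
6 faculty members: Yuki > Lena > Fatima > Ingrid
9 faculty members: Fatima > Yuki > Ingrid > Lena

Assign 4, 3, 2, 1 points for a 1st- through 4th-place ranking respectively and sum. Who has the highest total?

Yuki: 6·2 + 4·2 + 4·2 + 7·3 + 6·4 + 9·3 = 100
Ingrid: 6·1 + 4·4 + 4·3 + 7·4 + 6·1 + 9·2 = 86
Fatima: 6·3 + 4·3 + 4·4 + 7·2 + 6·2 + 9·4 = 108
Lena: 6·4 + 4·1 + 4·1 + 7·1 + 6·3 + 9·1 = 66
Fatima has the highest Borda score (108).

Fatima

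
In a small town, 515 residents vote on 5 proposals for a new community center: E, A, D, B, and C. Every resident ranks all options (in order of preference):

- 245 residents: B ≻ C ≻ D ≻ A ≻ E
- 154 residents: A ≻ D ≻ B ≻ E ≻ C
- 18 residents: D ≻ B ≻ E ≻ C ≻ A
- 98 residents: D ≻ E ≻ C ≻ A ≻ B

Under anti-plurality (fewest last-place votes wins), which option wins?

Last-place votes: E 245, A 18, D 0, B 98, C 154.
D is ranked last by the fewest voters, so D wins.

D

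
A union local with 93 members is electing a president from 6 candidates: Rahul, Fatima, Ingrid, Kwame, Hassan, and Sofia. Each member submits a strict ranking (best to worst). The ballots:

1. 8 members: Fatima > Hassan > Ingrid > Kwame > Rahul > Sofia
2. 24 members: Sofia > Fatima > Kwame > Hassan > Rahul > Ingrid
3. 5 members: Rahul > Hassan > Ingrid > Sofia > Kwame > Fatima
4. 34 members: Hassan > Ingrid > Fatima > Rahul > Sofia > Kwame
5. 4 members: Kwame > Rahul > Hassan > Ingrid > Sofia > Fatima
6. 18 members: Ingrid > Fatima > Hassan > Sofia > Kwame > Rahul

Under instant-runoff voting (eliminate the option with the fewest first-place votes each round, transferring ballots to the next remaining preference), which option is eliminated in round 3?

Round 1: Rahul 5, Fatima 8, Ingrid 18, Kwame 4, Hassan 34, Sofia 24. Eliminate Kwame.
Round 2: Rahul 9, Fatima 8, Ingrid 18, Hassan 34, Sofia 24. Eliminate Fatima.
Round 3: Rahul 9, Ingrid 18, Hassan 42, Sofia 24. Eliminate Rahul.

Rahul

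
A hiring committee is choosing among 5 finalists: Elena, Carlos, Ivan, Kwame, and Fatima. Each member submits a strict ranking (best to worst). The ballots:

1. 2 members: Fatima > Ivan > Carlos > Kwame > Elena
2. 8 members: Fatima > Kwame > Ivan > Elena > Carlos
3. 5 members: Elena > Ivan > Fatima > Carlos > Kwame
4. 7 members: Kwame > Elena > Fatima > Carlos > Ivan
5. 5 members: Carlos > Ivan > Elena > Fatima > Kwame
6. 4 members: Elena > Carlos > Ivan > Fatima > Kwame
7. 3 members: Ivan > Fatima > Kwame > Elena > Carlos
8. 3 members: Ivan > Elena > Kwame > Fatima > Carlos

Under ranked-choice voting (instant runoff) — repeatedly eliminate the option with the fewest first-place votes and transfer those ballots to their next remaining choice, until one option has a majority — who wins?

Round 1: Elena 9, Carlos 5, Ivan 6, Kwame 7, Fatima 10. Eliminate Carlos.
Round 2: Elena 9, Ivan 11, Kwame 7, Fatima 10. Eliminate Kwame.
Round 3: Elena 16, Ivan 11, Fatima 10. Eliminate Fatima.
Round 4: Elena 16, Ivan 21. Ivan has a majority.

Ivan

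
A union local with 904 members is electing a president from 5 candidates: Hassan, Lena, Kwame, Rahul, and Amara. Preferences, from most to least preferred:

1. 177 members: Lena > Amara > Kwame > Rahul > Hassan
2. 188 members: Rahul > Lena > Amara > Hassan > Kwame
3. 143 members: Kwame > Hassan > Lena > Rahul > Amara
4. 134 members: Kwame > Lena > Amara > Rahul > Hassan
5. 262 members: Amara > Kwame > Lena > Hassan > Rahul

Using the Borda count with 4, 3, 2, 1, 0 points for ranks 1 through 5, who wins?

Lena

Hassan: 177·0 + 188·1 + 143·3 + 134·0 + 262·1 = 879
Lena: 177·4 + 188·3 + 143·2 + 134·3 + 262·2 = 2484
Kwame: 177·2 + 188·0 + 143·4 + 134·4 + 262·3 = 2248
Rahul: 177·1 + 188·4 + 143·1 + 134·1 + 262·0 = 1206
Amara: 177·3 + 188·2 + 143·0 + 134·2 + 262·4 = 2223
Lena has the highest Borda score (2484).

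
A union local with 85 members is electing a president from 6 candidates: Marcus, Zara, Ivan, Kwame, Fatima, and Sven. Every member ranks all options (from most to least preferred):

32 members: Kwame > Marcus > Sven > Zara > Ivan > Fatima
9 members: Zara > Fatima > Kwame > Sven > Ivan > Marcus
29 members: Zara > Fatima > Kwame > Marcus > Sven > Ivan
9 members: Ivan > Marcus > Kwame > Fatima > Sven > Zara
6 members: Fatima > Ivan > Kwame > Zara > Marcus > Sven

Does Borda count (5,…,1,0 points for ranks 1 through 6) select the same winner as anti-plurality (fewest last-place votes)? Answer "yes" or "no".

yes

Borda — scores: Marcus 228, Zara 266, Ivan 110, Kwame 319, Fatima 200, Sven 152. Winner: Kwame.
Anti-plurality — last-place votes: Marcus 9, Zara 9, Ivan 29, Kwame 0, Fatima 32, Sven 6. Winner: Kwame.
The two methods agree.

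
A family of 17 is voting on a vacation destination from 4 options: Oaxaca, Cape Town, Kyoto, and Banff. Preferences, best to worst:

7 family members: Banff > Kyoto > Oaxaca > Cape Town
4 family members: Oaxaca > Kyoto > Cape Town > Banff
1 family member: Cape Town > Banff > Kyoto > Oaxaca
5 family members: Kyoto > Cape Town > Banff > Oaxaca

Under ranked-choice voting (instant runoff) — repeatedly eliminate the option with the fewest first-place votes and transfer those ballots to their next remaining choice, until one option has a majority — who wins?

Kyoto

Round 1: Oaxaca 4, Cape Town 1, Kyoto 5, Banff 7. Eliminate Cape Town.
Round 2: Oaxaca 4, Kyoto 5, Banff 8. Eliminate Oaxaca.
Round 3: Kyoto 9, Banff 8. Kyoto has a majority.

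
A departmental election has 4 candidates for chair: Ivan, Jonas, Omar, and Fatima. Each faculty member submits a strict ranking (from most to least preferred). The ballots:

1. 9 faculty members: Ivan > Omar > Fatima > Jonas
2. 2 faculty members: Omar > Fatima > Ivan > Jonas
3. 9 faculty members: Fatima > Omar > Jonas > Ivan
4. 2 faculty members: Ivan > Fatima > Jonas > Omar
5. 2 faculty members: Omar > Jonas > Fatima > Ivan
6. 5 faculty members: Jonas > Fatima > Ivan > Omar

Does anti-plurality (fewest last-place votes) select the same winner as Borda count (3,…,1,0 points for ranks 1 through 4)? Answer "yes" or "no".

Anti-plurality — last-place votes: Ivan 11, Jonas 11, Omar 7, Fatima 0. Winner: Fatima.
Borda — scores: Ivan 40, Jonas 30, Omar 48, Fatima 56. Winner: Fatima.
The two methods agree.

yes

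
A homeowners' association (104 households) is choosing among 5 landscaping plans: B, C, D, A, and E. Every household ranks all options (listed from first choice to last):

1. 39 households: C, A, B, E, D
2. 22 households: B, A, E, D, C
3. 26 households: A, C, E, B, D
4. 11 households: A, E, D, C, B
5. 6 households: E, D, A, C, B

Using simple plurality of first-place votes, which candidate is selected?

C

First-place votes: B 22, C 39, D 0, A 37, E 6.
C has the most first-place votes.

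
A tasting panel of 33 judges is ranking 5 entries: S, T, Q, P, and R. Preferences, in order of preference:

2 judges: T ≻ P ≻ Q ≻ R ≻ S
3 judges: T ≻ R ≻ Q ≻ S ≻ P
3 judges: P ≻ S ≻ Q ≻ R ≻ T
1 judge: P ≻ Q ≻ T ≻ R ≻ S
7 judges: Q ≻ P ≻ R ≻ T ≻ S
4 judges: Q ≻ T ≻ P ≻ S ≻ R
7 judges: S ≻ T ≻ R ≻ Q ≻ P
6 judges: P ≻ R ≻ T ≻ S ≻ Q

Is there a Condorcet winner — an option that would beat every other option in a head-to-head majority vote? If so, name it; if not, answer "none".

Checking pairwise contests:
T beats S 23–10.
P beats T 17–16.
T beats Q 18–15.
Q beats P 21–12.
T beats R 17–16.
Every option loses at least one head-to-head, so there is no Condorcet winner.

none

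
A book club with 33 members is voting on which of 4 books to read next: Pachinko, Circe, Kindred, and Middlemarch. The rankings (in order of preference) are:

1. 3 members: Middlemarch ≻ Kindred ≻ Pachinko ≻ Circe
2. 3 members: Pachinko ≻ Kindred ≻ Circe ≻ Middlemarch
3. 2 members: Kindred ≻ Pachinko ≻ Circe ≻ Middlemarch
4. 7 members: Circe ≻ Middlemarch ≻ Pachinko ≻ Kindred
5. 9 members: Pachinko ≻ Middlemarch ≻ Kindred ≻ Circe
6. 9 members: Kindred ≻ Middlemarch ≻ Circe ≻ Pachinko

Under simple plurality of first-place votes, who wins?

First-place votes: Pachinko 12, Circe 7, Kindred 11, Middlemarch 3.
Pachinko has the most first-place votes.

Pachinko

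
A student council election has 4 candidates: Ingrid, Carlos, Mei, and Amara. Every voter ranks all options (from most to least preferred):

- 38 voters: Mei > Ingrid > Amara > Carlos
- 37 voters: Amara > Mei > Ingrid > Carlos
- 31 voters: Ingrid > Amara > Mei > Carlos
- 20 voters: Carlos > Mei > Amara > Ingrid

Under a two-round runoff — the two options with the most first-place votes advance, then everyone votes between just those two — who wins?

Amara

Round 1 first-place votes: Ingrid 31, Carlos 20, Mei 38, Amara 37.
Mei and Amara advance.
Runoff: Mei is preferred to Amara by 58 voters; Amara by 68.
Amara wins the runoff.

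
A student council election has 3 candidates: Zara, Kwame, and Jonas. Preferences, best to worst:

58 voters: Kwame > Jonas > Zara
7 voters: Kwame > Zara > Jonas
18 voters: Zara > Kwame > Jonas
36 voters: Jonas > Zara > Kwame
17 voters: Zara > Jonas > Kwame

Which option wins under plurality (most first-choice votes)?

Kwame

First-place votes: Zara 35, Kwame 65, Jonas 36.
Kwame has the most first-place votes.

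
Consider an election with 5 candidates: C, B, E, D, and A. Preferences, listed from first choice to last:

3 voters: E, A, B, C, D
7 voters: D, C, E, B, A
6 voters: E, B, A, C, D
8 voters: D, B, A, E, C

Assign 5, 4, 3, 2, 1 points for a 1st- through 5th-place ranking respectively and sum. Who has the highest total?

D

C: 3·2 + 7·4 + 6·2 + 8·1 = 54
B: 3·3 + 7·2 + 6·4 + 8·4 = 79
E: 3·5 + 7·3 + 6·5 + 8·2 = 82
D: 3·1 + 7·5 + 6·1 + 8·5 = 84
A: 3·4 + 7·1 + 6·3 + 8·3 = 61
D has the highest Borda score (84).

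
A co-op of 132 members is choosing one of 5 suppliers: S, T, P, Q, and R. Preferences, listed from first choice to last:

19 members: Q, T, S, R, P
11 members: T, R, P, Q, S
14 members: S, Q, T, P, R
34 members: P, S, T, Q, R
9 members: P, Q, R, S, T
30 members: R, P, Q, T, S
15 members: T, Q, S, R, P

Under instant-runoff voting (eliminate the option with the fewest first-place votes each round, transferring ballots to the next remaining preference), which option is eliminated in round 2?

Round 1: S 14, T 26, P 43, Q 19, R 30. Eliminate S.
Round 2: T 26, P 43, Q 33, R 30. Eliminate T.

T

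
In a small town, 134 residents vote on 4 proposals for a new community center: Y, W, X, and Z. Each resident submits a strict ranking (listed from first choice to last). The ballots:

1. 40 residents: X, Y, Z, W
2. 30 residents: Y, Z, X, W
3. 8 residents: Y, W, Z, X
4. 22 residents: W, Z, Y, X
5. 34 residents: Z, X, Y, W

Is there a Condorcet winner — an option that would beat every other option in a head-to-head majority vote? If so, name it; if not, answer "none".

none

Checking pairwise contests:
X beats Y 74–60.
Y beats W 112–22.
Z beats X 94–40.
Y beats Z 78–56.
Every option loses at least one head-to-head, so there is no Condorcet winner.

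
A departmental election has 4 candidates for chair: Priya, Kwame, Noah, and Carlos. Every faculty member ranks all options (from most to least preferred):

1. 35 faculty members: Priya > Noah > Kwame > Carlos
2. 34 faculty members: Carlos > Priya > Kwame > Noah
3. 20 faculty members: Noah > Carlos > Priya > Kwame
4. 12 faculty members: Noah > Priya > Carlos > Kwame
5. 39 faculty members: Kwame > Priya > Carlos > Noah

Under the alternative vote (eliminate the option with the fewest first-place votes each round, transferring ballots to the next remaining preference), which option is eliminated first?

Round 1: Priya 35, Kwame 39, Noah 32, Carlos 34. Eliminate Noah.

Noah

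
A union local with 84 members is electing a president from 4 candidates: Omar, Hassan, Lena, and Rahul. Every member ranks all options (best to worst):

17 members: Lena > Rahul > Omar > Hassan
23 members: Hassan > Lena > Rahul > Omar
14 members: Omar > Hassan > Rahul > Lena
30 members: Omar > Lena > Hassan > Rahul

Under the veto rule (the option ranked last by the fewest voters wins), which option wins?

Last-place votes: Omar 23, Hassan 17, Lena 14, Rahul 30.
Lena is ranked last by the fewest voters, so Lena wins.

Lena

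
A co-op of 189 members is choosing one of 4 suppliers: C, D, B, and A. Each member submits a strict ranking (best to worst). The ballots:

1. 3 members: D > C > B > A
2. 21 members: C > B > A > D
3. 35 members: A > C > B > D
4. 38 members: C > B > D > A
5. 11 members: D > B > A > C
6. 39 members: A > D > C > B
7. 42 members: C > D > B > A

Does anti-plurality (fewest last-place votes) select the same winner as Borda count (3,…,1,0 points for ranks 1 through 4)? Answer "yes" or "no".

Anti-plurality — last-place votes: C 11, D 56, B 39, A 83. Winner: C.
Borda — scores: C 418, D 242, B 220, A 254. Winner: C.
The two methods agree.

yes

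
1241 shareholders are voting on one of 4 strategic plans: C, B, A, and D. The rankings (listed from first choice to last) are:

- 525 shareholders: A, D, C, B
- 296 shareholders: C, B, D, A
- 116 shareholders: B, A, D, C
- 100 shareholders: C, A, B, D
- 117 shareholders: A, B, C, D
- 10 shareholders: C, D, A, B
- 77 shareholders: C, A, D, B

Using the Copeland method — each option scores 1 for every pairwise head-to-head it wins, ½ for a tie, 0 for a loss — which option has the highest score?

C: beats B; loses to A and D → score 1.
B: beats D; loses to C and A → score 1.
A: beats C, B, and D → score 3.
D: beats C; loses to B and A → score 1.
A has the best pairwise record.

A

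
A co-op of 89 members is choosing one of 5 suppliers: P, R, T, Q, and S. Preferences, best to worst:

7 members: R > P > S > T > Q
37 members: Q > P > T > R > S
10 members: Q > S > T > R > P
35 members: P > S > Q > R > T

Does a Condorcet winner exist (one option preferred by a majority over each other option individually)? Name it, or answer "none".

Q

Q vs P: 47–42 for Q.
Q vs R: 82–7 for Q.
Q vs T: 82–7 for Q.
Q vs S: 47–42 for Q.
Q beats every other option head-to-head.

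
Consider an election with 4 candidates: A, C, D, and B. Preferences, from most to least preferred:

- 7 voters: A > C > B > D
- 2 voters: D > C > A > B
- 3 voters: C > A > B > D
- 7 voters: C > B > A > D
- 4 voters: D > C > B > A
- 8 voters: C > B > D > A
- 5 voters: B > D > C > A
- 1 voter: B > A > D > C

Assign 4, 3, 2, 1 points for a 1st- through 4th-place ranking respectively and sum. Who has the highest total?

C

A: 7·4 + 2·2 + 3·3 + 7·2 + 4·1 + 8·1 + 5·1 + 1·3 = 75
C: 7·3 + 2·3 + 3·4 + 7·4 + 4·3 + 8·4 + 5·2 + 1·1 = 122
D: 7·1 + 2·4 + 3·1 + 7·1 + 4·4 + 8·2 + 5·3 + 1·2 = 74
B: 7·2 + 2·1 + 3·2 + 7·3 + 4·2 + 8·3 + 5·4 + 1·4 = 99
C has the highest Borda score (122).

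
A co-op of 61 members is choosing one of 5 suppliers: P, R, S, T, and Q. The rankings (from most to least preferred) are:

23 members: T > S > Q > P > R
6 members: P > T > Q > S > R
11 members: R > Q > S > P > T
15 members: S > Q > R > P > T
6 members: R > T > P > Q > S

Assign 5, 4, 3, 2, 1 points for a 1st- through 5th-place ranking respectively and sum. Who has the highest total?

P: 23·2 + 6·5 + 11·2 + 15·2 + 6·3 = 146
R: 23·1 + 6·1 + 11·5 + 15·3 + 6·5 = 159
S: 23·4 + 6·2 + 11·3 + 15·5 + 6·1 = 218
T: 23·5 + 6·4 + 11·1 + 15·1 + 6·4 = 189
Q: 23·3 + 6·3 + 11·4 + 15·4 + 6·2 = 203
S has the highest Borda score (218).

S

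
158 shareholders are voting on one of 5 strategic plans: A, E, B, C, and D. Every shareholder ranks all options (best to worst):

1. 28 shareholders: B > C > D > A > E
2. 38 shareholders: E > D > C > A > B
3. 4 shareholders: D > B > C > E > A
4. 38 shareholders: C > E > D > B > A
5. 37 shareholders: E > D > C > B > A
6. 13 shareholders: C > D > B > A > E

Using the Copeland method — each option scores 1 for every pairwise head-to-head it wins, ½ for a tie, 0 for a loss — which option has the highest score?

A: loses to E, B, C, and D → score 0.
E: beats A, B, and D; loses to C → score 3.
B: beats A; loses to E, C, and D → score 1.
C: beats A, E, and B; ties D → score 3.5.
D: beats A and B; ties C; loses to E → score 2.5.
C has the best pairwise record.

C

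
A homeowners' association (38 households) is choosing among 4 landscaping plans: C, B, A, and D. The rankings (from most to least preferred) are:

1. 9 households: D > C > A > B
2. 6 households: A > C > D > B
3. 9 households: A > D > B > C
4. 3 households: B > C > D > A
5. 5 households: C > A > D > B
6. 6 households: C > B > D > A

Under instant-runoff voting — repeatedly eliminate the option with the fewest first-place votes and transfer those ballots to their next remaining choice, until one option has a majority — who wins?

Round 1: C 11, B 3, A 15, D 9. Eliminate B.
Round 2: C 14, A 15, D 9. Eliminate D.
Round 3: C 23, A 15. C has a majority.

C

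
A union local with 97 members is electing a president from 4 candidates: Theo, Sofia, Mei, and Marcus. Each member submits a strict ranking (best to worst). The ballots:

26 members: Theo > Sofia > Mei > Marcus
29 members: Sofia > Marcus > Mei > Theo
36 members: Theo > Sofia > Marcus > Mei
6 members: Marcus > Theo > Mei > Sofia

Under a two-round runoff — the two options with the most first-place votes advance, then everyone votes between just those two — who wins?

Theo

Round 1 first-place votes: Theo 62, Sofia 29, Mei 0, Marcus 6.
Theo and Sofia advance.
Runoff: Theo is preferred to Sofia by 68 voters; Sofia by 29.
Theo wins the runoff.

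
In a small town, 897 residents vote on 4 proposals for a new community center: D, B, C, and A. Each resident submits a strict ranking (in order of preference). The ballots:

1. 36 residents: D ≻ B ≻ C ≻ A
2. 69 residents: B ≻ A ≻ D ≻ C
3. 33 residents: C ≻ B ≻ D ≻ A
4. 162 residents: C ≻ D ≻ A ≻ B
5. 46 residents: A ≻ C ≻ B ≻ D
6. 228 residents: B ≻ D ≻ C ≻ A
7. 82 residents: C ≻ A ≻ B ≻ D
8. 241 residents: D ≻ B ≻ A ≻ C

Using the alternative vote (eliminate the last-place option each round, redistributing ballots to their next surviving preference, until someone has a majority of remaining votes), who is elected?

B

Round 1: D 277, B 297, C 277, A 46. Eliminate A.
Round 2: D 277, B 297, C 323. Eliminate D.
Round 3: B 574, C 323. B has a majority.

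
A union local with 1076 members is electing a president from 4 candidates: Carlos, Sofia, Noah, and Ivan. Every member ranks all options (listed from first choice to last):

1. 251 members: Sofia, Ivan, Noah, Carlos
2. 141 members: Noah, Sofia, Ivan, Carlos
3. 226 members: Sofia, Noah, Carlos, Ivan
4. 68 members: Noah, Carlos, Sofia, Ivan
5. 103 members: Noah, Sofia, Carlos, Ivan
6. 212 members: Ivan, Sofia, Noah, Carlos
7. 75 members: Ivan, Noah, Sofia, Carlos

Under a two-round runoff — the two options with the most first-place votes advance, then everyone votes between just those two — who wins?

Round 1 first-place votes: Carlos 0, Sofia 477, Noah 312, Ivan 287.
Sofia and Noah advance.
Runoff: Sofia is preferred to Noah by 689 voters; Noah by 387.
Sofia wins the runoff.

Sofia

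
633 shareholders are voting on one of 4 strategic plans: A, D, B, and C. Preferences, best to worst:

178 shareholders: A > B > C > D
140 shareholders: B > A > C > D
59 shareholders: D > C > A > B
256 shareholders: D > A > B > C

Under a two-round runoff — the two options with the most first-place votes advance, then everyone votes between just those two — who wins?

Round 1 first-place votes: A 178, D 315, B 140, C 0.
D and A advance.
Runoff: D is preferred to A by 315 voters; A by 318.
A wins the runoff.

A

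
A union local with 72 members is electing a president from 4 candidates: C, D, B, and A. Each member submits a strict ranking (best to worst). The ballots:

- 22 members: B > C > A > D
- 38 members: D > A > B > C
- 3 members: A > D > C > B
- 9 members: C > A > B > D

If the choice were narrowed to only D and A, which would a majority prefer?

Voters preferring D to A: 38; preferring A to D: 34.
D wins the head-to-head.

D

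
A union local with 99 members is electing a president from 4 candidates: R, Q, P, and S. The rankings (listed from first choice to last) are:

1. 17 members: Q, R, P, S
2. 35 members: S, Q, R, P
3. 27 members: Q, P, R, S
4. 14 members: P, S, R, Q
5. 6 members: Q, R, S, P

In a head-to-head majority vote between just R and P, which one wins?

R

Voters preferring R to P: 58; preferring P to R: 41.
R wins the head-to-head.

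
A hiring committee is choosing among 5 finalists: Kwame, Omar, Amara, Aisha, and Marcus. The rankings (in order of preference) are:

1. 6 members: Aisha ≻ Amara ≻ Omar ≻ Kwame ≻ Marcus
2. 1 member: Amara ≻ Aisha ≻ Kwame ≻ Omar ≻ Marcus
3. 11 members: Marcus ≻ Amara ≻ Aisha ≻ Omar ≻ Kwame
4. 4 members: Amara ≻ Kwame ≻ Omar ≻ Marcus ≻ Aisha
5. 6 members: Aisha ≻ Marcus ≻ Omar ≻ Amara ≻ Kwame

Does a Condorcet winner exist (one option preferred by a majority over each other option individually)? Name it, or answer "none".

Marcus vs Kwame: 17–11 for Marcus.
Marcus vs Omar: 17–11 for Marcus.
Marcus vs Amara: 17–11 for Marcus.
Marcus vs Aisha: 15–13 for Marcus.
Marcus beats every other option head-to-head.

Marcus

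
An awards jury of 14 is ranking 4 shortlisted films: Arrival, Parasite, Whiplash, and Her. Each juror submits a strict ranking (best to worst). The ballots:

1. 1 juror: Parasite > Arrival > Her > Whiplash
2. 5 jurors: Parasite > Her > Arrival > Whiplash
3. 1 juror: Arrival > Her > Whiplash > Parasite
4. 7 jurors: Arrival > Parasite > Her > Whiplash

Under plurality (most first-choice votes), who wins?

First-place votes: Arrival 8, Parasite 6, Whiplash 0, Her 0.
Arrival has the most first-place votes.

Arrival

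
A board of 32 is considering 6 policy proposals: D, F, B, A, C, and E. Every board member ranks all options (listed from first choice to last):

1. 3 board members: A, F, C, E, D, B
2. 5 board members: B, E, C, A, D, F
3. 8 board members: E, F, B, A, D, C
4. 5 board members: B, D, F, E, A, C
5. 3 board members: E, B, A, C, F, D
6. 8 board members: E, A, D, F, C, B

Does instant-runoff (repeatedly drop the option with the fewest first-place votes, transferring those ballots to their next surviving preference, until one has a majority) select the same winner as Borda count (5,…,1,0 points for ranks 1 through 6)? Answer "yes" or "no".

yes

Instant-runoff — R1 D 0, F 0, B 10, A 3, C 0, E 19 (E winner). Winner: E.
Borda — scores: D 60, F 78, B 86, A 87, C 38, E 131. Winner: E.
The two methods agree.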